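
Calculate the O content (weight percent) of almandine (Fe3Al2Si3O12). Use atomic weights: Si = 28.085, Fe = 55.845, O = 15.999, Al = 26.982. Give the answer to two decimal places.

38.57 weight percent

Formula mass = 3·55.845 + 2·26.982 + 3·28.085 + 12·15.999 = 497.742 g/mol, of which 191.988 g is O.
So O makes up 191.988/497.742 = 0.3857 of the mass, i.e. 38.57%.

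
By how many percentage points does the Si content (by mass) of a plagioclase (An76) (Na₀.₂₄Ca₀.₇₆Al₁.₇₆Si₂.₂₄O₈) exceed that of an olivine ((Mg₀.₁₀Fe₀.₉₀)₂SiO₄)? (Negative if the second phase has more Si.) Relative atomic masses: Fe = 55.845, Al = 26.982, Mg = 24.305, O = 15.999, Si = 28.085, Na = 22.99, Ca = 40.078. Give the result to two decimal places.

8.71 percentage points

M(Na₀.₂₄Ca₀.₇₆Al₁.₇₆Si₂.₂₄O₈) = 274.368 g/mol, so wt% Si = 62.910/274.368 × 100 = 22.93%.
M((Mg₀.₁₀Fe₀.₉₀)₂SiO₄) = 197.463 g/mol, so wt% Si = 28.085/197.463 × 100 = 14.22%.
22.93 − 14.22 = 8.71 pp.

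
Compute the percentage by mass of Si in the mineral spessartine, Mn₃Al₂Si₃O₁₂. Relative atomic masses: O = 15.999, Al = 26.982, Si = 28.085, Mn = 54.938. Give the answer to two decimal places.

17.02 mass %

M(Mn₃Al₂Si₃O₁₂) = 495.021 g/mol.
Si contributes 3 × 28.085 = 84.255 g per mole.
84.255/495.021 = 0.1702 → 17.02%.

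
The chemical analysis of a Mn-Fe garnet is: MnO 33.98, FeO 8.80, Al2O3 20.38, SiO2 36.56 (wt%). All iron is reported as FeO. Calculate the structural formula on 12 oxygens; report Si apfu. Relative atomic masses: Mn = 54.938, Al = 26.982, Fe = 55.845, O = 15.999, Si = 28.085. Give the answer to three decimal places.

3.020 Si apfu

MnO (M=70.937): mol = 0.47902; Mn = 0.47902, O = 0.47902.
FeO (M=71.844): mol = 0.12249; Fe = 0.12249, O = 0.12249.
Al2O3 (M=101.961): mol = 0.19988; Al = 0.39976, O = 0.59964.
SiO2 (M=60.083): mol = 0.60849; Si = 0.60849, O = 1.21698.
ΣO = 2.41813; factor = 12/ΣO = 4.96251.
Si apfu = 0.60849 × 4.96251 = 3.020.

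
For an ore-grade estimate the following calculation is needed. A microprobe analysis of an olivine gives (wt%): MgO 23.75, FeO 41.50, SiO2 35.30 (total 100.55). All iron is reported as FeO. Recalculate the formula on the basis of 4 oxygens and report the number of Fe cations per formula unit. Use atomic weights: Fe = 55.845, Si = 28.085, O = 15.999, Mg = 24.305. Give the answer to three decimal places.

0.987 Fe apfu

MgO: 23.75/40.304 = 0.58927 mol → 0.58927 mol Mg, 0.58927 mol O.
FeO: 41.50/71.844 = 0.57764 mol → 0.57764 mol Fe, 0.57764 mol O.
SiO2: 35.30/60.083 = 0.58752 mol → 0.58752 mol Si, 1.17504 mol O.
Total oxygen = 2.34195 mol. Normalization factor = 4/2.34195 = 1.70798.
Fe per 4 O = 0.57764 × 1.70798 = 0.987.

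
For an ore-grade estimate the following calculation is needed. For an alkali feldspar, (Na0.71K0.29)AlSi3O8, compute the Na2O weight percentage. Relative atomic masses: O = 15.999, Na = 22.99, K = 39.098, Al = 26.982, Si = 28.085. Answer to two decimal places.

8.24 wt%

Molar mass of (Na0.71K0.29)AlSi3O8 = 0.71×22.99 + 0.29×39.098 + 1×26.982 + 3×28.085 + 8×15.999 = 266.890 g/mol.
Each formula unit contains 0.71 Na, equivalent to 0.71/2 = 0.3550 mol Na2O.
M(Na2O) = 2×22.99 + 1×15.999 = 61.979 g/mol.
Mass of Na2O per formula unit = 0.3550 × 61.979 = 22.003 g.
Na2O wt% = 22.003 / 266.890 × 100 = 8.24%.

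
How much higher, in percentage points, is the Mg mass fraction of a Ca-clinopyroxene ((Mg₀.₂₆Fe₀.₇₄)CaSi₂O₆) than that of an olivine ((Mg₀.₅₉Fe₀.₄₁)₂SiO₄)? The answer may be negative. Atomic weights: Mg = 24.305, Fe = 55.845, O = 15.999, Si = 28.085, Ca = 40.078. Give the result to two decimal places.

Mg in (Mg₀.₂₆Fe₀.₇₄)CaSi₂O₆: molar mass 239.887 g/mol; 0.26×24.305 = 6.319 g → 2.63 wt%.
Mg in (Mg₀.₅₉Fe₀.₄₁)₂SiO₄: molar mass 166.554 g/mol; 1.18×24.305 = 28.680 g → 17.22 wt%.
Difference = 2.63 − 17.22 = -14.59 percentage points.

-14.59 percentage points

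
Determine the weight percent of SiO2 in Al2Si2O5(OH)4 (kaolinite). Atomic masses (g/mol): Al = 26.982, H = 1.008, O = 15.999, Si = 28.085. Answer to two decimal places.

Molar mass of Al2Si2O5(OH)4 = 2×26.982 + 2×28.085 + 9×15.999 + 4×1.008 = 258.157 g/mol.
Each formula unit contains 2 Si, equivalent to 2/1 = 2.0000 mol SiO2.
M(SiO2) = 1×28.085 + 2×15.999 = 60.083 g/mol.
Mass of SiO2 per formula unit = 2.0000 × 60.083 = 120.166 g.
SiO2 wt% = 120.166 / 258.157 × 100 = 46.55%.

46.55 wt%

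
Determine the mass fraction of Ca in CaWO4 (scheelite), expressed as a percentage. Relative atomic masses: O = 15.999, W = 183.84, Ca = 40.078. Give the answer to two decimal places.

Formula mass = 1·40.078 + 1·183.84 + 4·15.999 = 287.914 g/mol, of which 40.078 g is Ca.
So Ca makes up 40.078/287.914 = 0.1392 of the mass, i.e. 13.92%.

13.92 weight percent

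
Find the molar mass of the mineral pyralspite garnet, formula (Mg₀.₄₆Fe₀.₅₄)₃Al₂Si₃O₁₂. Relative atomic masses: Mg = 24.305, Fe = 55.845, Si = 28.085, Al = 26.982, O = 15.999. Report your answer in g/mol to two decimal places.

M = 1.38×24.305 + 1.62×55.845 + 2×26.982 + 3×28.085 + 12×15.999

454.22 g/mol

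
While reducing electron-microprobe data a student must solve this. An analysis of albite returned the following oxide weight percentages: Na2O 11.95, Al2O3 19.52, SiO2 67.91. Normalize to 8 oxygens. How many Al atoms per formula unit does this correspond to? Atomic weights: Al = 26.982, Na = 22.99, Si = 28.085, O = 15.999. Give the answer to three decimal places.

11.95 wt% Na2O ÷ 61.979 g/mol = 0.19281 mol, giving 0.38562 Na and 0.19281 O.
19.52 wt% Al2O3 ÷ 101.961 g/mol = 0.19145 mol, giving 0.38290 Al and 0.57435 O.
67.91 wt% SiO2 ÷ 60.083 g/mol = 1.13027 mol, giving 1.13027 Si and 2.26054 O.
Oxygen sums to 3.02770; scaling by 8/3.02770 = 2.64227 puts the formula on 8 O.
Al: 0.38290 × 2.64227 = 1.012 atoms per formula unit.

1.012 Al apfu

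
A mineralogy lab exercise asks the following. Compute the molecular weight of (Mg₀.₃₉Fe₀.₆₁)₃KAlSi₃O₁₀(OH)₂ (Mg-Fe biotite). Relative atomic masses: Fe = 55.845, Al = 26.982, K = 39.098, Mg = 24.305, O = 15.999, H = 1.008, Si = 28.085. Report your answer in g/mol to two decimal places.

474.97 g/mol

The formula mass is the sum 1.17×24.305 + 1.83×55.845 + 1×39.098 + 1×26.982 + 3×28.085 + 12×15.999 + 2×1.008.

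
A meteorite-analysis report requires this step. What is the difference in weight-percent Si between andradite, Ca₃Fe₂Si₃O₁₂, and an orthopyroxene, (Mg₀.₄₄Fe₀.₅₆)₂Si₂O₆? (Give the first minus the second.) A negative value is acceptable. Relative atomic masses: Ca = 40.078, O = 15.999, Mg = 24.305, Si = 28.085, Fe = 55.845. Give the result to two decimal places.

-7.21 percentage points

First mineral: 84.255 g Si in 508.167 g formula = 16.58 wt% Si.
Second mineral: 56.170 g Si in 236.099 g formula = 23.79 wt% Si.
16.58% − 23.79% gives a difference of -7.21 percentage points.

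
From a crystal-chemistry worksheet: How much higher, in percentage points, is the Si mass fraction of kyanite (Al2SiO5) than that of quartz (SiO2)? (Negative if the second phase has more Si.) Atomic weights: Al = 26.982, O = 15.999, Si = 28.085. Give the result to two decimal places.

-29.41 percentage points

First mineral: 28.085 g Si in 162.044 g formula = 17.33 wt% Si.
Second mineral: 28.085 g Si in 60.083 g formula = 46.74 wt% Si.
17.33% − 46.74% gives a difference of -29.41 percentage points.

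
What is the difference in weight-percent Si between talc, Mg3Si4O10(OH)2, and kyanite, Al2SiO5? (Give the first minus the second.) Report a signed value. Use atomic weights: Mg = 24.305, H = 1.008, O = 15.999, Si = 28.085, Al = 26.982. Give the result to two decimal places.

First mineral: 112.340 g Si in 379.259 g formula = 29.62 wt% Si.
Second mineral: 28.085 g Si in 162.044 g formula = 17.33 wt% Si.
29.62% − 17.33% gives a difference of 12.29 percentage points.

12.29 percentage points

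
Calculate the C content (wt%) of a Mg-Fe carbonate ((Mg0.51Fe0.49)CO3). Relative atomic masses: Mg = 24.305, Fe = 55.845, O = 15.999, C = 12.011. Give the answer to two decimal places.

Molar mass of (Mg0.51Fe0.49)CO3: 0.51*24.305 + 0.49*55.845 + 1*12.011 + 3*15.999 = 99.768 g/mol.
Mass of C per formula unit: 1 × 12.011 = 12.011 g.
Weight fraction C = 12.011 / 99.768 = 0.1204.

12.04 wt%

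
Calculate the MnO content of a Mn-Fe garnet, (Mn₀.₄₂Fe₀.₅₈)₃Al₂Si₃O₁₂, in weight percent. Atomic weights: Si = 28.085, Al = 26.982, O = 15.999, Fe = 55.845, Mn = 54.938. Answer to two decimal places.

Molar mass of (Mn₀.₄₂Fe₀.₅₈)₃Al₂Si₃O₁₂ = 1.26·54.938 + 1.74·55.845 + 2·26.982 + 3·28.085 + 12·15.999 = 496.599 g/mol.
Each formula unit contains 1.26 Mn, equivalent to 1.26/1 = 1.2600 mol MnO.
M(MnO) = 1×54.938 + 1×15.999 = 70.937 g/mol.
Mass of MnO per formula unit = 1.2600 × 70.937 = 89.381 g.
MnO wt% = 89.381 / 496.599 × 100 = 18.00%.

18.00 wt%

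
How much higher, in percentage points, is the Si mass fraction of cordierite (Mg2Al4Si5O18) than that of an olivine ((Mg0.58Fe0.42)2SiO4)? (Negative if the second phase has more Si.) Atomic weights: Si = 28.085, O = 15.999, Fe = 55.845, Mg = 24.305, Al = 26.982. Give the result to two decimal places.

7.21 percentage points

First mineral: 140.425 g Si in 584.945 g formula = 24.01 wt% Si.
Second mineral: 28.085 g Si in 167.185 g formula = 16.80 wt% Si.
24.01% − 16.80% gives a difference of 7.21 percentage points.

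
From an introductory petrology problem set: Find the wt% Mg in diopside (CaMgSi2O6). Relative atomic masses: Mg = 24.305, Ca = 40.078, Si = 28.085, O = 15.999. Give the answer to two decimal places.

Molar mass of CaMgSi2O6: 1×40.078 + 1×24.305 + 2×28.085 + 6×15.999 = 216.547 g/mol.
Mass of Mg per formula unit: 1 × 24.305 = 24.305 g.
Weight fraction Mg = 24.305 / 216.547 = 0.1122.

11.22 wt%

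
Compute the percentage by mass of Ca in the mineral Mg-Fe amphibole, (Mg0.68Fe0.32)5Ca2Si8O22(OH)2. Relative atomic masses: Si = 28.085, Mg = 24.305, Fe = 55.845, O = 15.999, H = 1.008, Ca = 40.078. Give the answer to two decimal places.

9.29 mass %

Molar mass of (Mg0.68Fe0.32)5Ca2Si8O22(OH)2: 3.40*24.305 + 1.60*55.845 + 2*40.078 + 8*28.085 + 24*15.999 + 2*1.008 = 862.817 g/mol.
Mass of Ca per formula unit: 2 × 40.078 = 80.156 g.
Weight fraction Ca = 80.156 / 862.817 = 0.0929.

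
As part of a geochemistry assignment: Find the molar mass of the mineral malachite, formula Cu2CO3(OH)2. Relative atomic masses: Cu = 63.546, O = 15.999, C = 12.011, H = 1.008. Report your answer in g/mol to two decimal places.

221.11 g/mol

M = 2*63.546 + 1*12.011 + 5*15.999 + 2*1.008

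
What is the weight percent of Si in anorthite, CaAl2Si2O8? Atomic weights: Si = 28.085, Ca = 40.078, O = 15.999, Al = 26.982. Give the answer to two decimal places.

20.19 wt%

Molar mass of CaAl2Si2O8: 1*40.078 + 2*26.982 + 2*28.085 + 8*15.999 = 278.204 g/mol.
Mass of Si per formula unit: 2 × 28.085 = 56.170 g.
Weight fraction Si = 56.170 / 278.204 = 0.2019.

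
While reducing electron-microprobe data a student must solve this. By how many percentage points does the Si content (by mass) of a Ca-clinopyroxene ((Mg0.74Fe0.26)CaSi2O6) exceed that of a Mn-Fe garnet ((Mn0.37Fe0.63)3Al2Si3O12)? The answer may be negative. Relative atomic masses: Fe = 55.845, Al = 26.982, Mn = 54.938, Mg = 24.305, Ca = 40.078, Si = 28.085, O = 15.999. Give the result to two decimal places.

8.03 percentage points

First mineral: 56.170 g Si in 224.747 g formula = 24.99 wt% Si.
Second mineral: 84.255 g Si in 496.735 g formula = 16.96 wt% Si.
24.99% − 16.96% gives a difference of 8.03 percentage points.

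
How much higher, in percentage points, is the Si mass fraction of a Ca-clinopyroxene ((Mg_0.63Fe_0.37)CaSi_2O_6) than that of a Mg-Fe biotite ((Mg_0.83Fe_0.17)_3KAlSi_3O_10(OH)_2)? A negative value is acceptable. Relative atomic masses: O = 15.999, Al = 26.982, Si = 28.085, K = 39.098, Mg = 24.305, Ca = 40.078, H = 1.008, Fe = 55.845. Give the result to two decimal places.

5.17 percentage points

M((Mg_0.63Fe_0.37)CaSi_2O_6) = 228.217 g/mol, so wt% Si = 56.170/228.217 × 100 = 24.61%.
M((Mg_0.83Fe_0.17)_3KAlSi_3O_10(OH)_2) = 433.339 g/mol, so wt% Si = 84.255/433.339 × 100 = 19.44%.
24.61 − 19.44 = 5.17 pp.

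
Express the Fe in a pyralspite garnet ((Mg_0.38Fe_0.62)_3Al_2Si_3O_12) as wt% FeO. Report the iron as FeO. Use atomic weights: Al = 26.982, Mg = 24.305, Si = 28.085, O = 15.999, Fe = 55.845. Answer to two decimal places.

M((Mg_0.38Fe_0.62)_3Al_2Si_3O_12) = 461.786 g/mol; M(FeO) = 71.844 g/mol.
Moles FeO per formula unit = 1.86 Fe ÷ 1 = 1.8600.
FeO fraction = (1.8600 × 71.844) / 461.786 = 133.630/461.786 = 0.2894.

28.94 wt%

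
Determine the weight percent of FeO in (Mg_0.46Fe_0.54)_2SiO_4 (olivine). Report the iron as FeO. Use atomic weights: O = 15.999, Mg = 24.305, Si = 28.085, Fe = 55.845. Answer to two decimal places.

44.40 wt%

Formula mass = 174.754 g/mol.
1.08 Fe → 1.0800 mol FeO per formula unit; M(FeO) = 71.844, so FeO mass = 77.592 g.
77.592/174.754 × 100 = 44.40 wt%.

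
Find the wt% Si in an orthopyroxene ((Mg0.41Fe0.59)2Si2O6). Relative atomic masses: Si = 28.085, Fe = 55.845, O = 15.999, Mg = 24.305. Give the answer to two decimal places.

Molar mass of (Mg0.41Fe0.59)2Si2O6: 0.82·24.305 + 1.18·55.845 + 2·28.085 + 6·15.999 = 237.991 g/mol.
Mass of Si per formula unit: 2 × 28.085 = 56.170 g.
Weight fraction Si = 56.170 / 237.991 = 0.2360.

23.60 mass %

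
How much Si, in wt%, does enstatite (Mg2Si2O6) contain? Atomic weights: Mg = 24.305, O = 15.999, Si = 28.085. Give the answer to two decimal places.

27.98 wt%

Molar mass of Mg2Si2O6: 2·24.305 + 2·28.085 + 6·15.999 = 200.774 g/mol.
Mass of Si per formula unit: 2 × 28.085 = 56.170 g.
Weight fraction Si = 56.170 / 200.774 = 0.2798.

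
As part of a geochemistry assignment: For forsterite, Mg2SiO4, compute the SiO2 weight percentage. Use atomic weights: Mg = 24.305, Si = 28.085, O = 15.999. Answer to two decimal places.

M(Mg2SiO4) = 140.691 g/mol; M(SiO2) = 60.083 g/mol.
Moles SiO2 per formula unit = 1 Si ÷ 1 = 1.0000.
SiO2 fraction = (1.0000 × 60.083) / 140.691 = 60.083/140.691 = 0.4271.

42.71 wt%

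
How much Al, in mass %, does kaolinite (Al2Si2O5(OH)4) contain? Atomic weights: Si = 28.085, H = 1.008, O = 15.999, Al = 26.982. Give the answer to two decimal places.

20.90 mass %

M(Al2Si2O5(OH)4) = 258.157 g/mol.
Al contributes 2 × 26.982 = 53.964 g per mole.
53.964/258.157 = 0.2090 → 20.90%.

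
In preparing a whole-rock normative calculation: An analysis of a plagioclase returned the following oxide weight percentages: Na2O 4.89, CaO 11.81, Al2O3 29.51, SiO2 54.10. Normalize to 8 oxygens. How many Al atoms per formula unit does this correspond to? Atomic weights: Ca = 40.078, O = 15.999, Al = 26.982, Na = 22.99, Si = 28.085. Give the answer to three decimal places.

1.565 Al apfu

Na2O: 4.89/61.979 = 0.07890 mol → 0.15780 mol Na, 0.07890 mol O.
CaO: 11.81/56.077 = 0.21060 mol → 0.21060 mol Ca, 0.21060 mol O.
Al2O3: 29.51/101.961 = 0.28942 mol → 0.57884 mol Al, 0.86826 mol O.
SiO2: 54.10/60.083 = 0.90042 mol → 0.90042 mol Si, 1.80084 mol O.
Total oxygen = 2.95860 mol. Normalization factor = 8/2.95860 = 2.70398.
Al per 8 O = 0.57884 × 2.70398 = 1.565.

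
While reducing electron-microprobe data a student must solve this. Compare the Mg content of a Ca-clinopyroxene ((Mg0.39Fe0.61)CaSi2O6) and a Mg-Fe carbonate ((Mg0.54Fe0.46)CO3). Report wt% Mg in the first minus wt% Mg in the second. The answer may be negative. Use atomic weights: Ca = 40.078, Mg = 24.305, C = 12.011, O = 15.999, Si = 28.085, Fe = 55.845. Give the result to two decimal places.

-9.26 percentage points

M((Mg0.39Fe0.61)CaSi2O6) = 235.786 g/mol, so wt% Mg = 9.479/235.786 × 100 = 4.02%.
M((Mg0.54Fe0.46)CO3) = 98.821 g/mol, so wt% Mg = 13.125/98.821 × 100 = 13.28%.
4.02 − 13.28 = -9.26 pp.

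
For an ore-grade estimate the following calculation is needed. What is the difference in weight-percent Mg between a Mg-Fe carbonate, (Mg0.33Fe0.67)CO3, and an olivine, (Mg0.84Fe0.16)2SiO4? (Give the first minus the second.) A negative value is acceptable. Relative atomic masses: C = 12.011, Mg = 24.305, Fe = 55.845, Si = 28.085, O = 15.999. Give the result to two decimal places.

M((Mg0.33Fe0.67)CO3) = 105.445 g/mol, so wt% Mg = 8.021/105.445 × 100 = 7.61%.
M((Mg0.84Fe0.16)2SiO4) = 150.784 g/mol, so wt% Mg = 40.832/150.784 × 100 = 27.08%.
7.61 − 27.08 = -19.47 pp.

-19.47 percentage points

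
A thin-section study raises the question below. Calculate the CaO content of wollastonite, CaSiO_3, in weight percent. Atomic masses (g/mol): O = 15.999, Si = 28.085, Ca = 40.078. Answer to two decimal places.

48.28 wt%

Formula mass = 116.160 g/mol.
1 Ca → 1.0000 mol CaO per formula unit; M(CaO) = 56.077, so CaO mass = 56.077 g.
56.077/116.160 × 100 = 48.28 wt%.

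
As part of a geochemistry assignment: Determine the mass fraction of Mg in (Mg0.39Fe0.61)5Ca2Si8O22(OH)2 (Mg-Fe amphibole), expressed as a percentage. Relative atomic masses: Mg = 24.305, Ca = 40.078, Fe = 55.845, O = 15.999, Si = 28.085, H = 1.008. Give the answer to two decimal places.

M((Mg0.39Fe0.61)5Ca2Si8O22(OH)2) = 908.550 g/mol.
Mg contributes 1.95 × 24.305 = 47.395 g per mole.
47.395/908.550 = 0.0522 → 5.22%.

5.22 wt%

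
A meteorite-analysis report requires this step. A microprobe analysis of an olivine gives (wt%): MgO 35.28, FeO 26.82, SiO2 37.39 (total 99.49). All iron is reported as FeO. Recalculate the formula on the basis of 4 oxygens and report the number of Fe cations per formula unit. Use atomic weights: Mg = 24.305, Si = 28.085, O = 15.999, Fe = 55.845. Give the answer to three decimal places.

0.599 Fe apfu

MgO: 35.28/40.304 = 0.87535 mol → 0.87535 mol Mg, 0.87535 mol O.
FeO: 26.82/71.844 = 0.37331 mol → 0.37331 mol Fe, 0.37331 mol O.
SiO2: 37.39/60.083 = 0.62231 mol → 0.62231 mol Si, 1.24462 mol O.
Total oxygen = 2.49328 mol. Normalization factor = 4/2.49328 = 1.60431.
Fe per 4 O = 0.37331 × 1.60431 = 0.599.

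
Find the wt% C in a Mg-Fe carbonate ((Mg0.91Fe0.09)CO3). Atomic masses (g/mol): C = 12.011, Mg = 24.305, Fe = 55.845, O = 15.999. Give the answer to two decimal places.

13.78 weight percent

Formula mass = 0.91×24.305 + 0.09×55.845 + 1×12.011 + 3×15.999 = 87.152 g/mol, of which 12.011 g is C.
So C makes up 12.011/87.152 = 0.1378 of the mass, i.e. 13.78%.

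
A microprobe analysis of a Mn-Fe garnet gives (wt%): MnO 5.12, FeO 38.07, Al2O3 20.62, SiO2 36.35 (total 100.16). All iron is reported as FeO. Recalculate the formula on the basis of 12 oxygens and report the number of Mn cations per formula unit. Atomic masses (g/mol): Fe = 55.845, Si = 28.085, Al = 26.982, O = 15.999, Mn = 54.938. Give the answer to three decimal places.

0.358 Mn apfu

MnO (M=70.937): mol = 0.07218; Mn = 0.07218, O = 0.07218.
FeO (M=71.844): mol = 0.52990; Fe = 0.52990, O = 0.52990.
Al2O3 (M=101.961): mol = 0.20223; Al = 0.40446, O = 0.60669.
SiO2 (M=60.083): mol = 0.60500; Si = 0.60500, O = 1.21000.
ΣO = 2.41877; factor = 12/ΣO = 4.96120.
Mn apfu = 0.07218 × 4.96120 = 0.358.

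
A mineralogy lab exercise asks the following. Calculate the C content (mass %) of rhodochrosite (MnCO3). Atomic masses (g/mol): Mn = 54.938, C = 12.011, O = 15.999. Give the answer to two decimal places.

10.45 mass %

Molar mass of MnCO3: 1·54.938 + 1·12.011 + 3·15.999 = 114.946 g/mol.
Mass of C per formula unit: 1 × 12.011 = 12.011 g.
Weight fraction C = 12.011 / 114.946 = 0.1045.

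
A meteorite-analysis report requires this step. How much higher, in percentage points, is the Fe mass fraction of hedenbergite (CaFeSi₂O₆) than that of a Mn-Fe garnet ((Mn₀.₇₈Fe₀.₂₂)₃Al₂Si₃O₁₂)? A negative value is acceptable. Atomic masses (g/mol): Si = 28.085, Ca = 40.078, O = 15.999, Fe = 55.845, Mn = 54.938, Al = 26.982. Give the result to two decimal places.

Fe in CaFeSi₂O₆: molar mass 248.087 g/mol; 1×55.845 = 55.845 g → 22.51 wt%.
Fe in (Mn₀.₇₈Fe₀.₂₂)₃Al₂Si₃O₁₂: molar mass 495.620 g/mol; 0.66×55.845 = 36.858 g → 7.44 wt%.
Difference = 22.51 − 7.44 = 15.07 percentage points.

15.07 percentage points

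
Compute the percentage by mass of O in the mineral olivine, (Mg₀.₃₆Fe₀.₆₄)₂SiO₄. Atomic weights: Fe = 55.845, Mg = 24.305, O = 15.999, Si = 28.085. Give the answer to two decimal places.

35.34 mass %

Formula mass = 0.72·24.305 + 1.28·55.845 + 1·28.085 + 4·15.999 = 181.062 g/mol, of which 63.996 g is O.
So O makes up 63.996/181.062 = 0.3534 of the mass, i.e. 35.34%.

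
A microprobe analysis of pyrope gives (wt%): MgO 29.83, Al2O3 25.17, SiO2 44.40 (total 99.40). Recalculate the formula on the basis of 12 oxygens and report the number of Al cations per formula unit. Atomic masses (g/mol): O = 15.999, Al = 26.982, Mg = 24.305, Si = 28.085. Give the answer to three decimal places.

MgO (M=40.304): mol = 0.74013; Mg = 0.74013, O = 0.74013.
Al2O3 (M=101.961): mol = 0.24686; Al = 0.49372, O = 0.74058.
SiO2 (M=60.083): mol = 0.73898; Si = 0.73898, O = 1.47796.
ΣO = 2.95867; factor = 12/ΣO = 4.05588.
Al apfu = 0.49372 × 4.05588 = 2.002.

2.002 Al apfu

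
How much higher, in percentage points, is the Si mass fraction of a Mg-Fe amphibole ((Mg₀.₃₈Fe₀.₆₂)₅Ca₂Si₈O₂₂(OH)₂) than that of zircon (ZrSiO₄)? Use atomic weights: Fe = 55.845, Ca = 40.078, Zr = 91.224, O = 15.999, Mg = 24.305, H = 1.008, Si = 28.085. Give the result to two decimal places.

9.37 percentage points

First mineral: 224.680 g Si in 910.127 g formula = 24.69 wt% Si.
Second mineral: 28.085 g Si in 183.305 g formula = 15.32 wt% Si.
24.69% − 15.32% gives a difference of 9.37 percentage points.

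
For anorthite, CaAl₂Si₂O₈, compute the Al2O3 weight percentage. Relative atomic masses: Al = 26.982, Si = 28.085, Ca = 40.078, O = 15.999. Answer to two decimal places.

Formula mass = 278.204 g/mol.
2 Al → 1.0000 mol Al2O3 per formula unit; M(Al2O3) = 101.961, so Al2O3 mass = 101.961 g.
101.961/278.204 × 100 = 36.65 wt%.

36.65 wt%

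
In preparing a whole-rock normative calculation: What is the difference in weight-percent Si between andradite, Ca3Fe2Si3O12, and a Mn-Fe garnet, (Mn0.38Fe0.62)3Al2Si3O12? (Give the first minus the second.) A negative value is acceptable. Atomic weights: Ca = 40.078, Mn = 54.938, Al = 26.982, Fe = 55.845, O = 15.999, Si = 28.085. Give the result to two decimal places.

-0.38 percentage points

Si in Ca3Fe2Si3O12: molar mass 508.167 g/mol; 3×28.085 = 84.255 g → 16.58 wt%.
Si in (Mn0.38Fe0.62)3Al2Si3O12: molar mass 496.708 g/mol; 3×28.085 = 84.255 g → 16.96 wt%.
Difference = 16.58 − 16.96 = -0.38 percentage points.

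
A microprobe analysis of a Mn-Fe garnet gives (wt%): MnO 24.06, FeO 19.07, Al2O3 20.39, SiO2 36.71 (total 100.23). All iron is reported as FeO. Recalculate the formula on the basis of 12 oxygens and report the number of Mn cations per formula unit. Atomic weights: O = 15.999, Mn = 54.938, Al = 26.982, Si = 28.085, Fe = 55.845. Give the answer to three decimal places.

MnO (M=70.937): mol = 0.33917; Mn = 0.33917, O = 0.33917.
FeO (M=71.844): mol = 0.26544; Fe = 0.26544, O = 0.26544.
Al2O3 (M=101.961): mol = 0.19998; Al = 0.39996, O = 0.59994.
SiO2 (M=60.083): mol = 0.61099; Si = 0.61099, O = 1.22198.
ΣO = 2.42653; factor = 12/ΣO = 4.94533.
Mn apfu = 0.33917 × 4.94533 = 1.677.

1.677 Mn apfu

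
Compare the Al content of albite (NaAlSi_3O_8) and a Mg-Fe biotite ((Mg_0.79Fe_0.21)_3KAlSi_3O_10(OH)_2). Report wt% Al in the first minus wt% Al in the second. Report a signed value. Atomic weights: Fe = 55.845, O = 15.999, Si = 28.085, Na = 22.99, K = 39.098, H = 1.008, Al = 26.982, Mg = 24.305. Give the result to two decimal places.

Al in NaAlSi_3O_8: molar mass 262.219 g/mol; 1×26.982 = 26.982 g → 10.29 wt%.
Al in (Mg_0.79Fe_0.21)_3KAlSi_3O_10(OH)_2: molar mass 437.124 g/mol; 1×26.982 = 26.982 g → 6.17 wt%.
Difference = 10.29 − 6.17 = 4.12 percentage points.

4.12 percentage points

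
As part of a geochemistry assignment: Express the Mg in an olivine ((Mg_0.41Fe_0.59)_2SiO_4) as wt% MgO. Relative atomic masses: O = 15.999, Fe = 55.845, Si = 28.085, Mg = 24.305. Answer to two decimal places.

Formula mass = 177.908 g/mol.
0.82 Mg → 0.8200 mol MgO per formula unit; M(MgO) = 40.304, so MgO mass = 33.049 g.
33.049/177.908 × 100 = 18.58 wt%.

18.58 wt%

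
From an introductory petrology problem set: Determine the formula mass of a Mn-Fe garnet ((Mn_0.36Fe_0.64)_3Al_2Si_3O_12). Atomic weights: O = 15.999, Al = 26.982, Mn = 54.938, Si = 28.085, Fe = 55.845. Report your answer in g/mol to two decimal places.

496.76 g/mol

M = 1.08·54.938 + 1.92·55.845 + 2·26.982 + 3·28.085 + 12·15.999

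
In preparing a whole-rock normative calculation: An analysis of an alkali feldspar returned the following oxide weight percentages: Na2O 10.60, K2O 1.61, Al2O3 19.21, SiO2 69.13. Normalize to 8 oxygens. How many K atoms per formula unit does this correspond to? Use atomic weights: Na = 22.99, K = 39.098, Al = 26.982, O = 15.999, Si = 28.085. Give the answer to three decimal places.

0.090 K apfu

Na2O (M=61.979): mol = 0.17103; Na = 0.34206, O = 0.17103.
K2O (M=94.195): mol = 0.01709; K = 0.03418, O = 0.01709.
Al2O3 (M=101.961): mol = 0.18841; Al = 0.37682, O = 0.56523.
SiO2 (M=60.083): mol = 1.15058; Si = 1.15058, O = 2.30116.
ΣO = 3.05451; factor = 8/ΣO = 2.61908.
K apfu = 0.03418 × 2.61908 = 0.090.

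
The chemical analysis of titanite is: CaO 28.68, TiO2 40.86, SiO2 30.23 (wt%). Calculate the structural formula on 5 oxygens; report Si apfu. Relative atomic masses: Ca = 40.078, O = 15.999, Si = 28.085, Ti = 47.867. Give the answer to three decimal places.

0.990 Si apfu

CaO: 28.68/56.077 = 0.51144 mol → 0.51144 mol Ca, 0.51144 mol O.
TiO2: 40.86/79.865 = 0.51161 mol → 0.51161 mol Ti, 1.02322 mol O.
SiO2: 30.23/60.083 = 0.50314 mol → 0.50314 mol Si, 1.00628 mol O.
Total oxygen = 2.54094 mol. Normalization factor = 5/2.54094 = 1.96778.
Si per 5 O = 0.50314 × 1.96778 = 0.990.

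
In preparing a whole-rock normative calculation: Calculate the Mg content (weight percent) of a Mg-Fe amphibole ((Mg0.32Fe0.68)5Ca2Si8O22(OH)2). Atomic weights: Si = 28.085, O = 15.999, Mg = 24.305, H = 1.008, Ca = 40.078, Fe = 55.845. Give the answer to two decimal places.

Molar mass of (Mg0.32Fe0.68)5Ca2Si8O22(OH)2: 1.60·24.305 + 3.40·55.845 + 2·40.078 + 8·28.085 + 24·15.999 + 2·1.008 = 919.589 g/mol.
Mass of Mg per formula unit: 1.60 × 24.305 = 38.888 g.
Weight fraction Mg = 38.888 / 919.589 = 0.0423.

4.23 weight percent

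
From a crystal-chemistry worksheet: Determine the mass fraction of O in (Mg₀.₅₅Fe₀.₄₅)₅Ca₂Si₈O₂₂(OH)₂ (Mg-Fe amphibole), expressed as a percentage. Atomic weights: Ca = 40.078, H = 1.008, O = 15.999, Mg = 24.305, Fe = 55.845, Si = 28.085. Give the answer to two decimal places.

43.47 mass %

M((Mg₀.₅₅Fe₀.₄₅)₅Ca₂Si₈O₂₂(OH)₂) = 883.318 g/mol.
O contributes 24 × 15.999 = 383.976 g per mole.
383.976/883.318 = 0.4347 → 43.47%.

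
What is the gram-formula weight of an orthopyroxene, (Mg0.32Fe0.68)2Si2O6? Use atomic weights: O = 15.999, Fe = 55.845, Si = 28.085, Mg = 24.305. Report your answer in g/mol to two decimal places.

243.67 g/mol

M = 0.64(24.305) + 1.36(55.845) + 2(28.085) + 6(15.999)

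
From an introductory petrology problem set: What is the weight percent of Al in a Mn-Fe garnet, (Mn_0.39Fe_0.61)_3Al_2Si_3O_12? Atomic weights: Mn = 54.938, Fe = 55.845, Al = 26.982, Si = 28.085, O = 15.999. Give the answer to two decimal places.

Molar mass of (Mn_0.39Fe_0.61)_3Al_2Si_3O_12: 1.17*54.938 + 1.83*55.845 + 2*26.982 + 3*28.085 + 12*15.999 = 496.681 g/mol.
Mass of Al per formula unit: 2 × 26.982 = 53.964 g.
Weight fraction Al = 53.964 / 496.681 = 0.1086.

10.86 wt%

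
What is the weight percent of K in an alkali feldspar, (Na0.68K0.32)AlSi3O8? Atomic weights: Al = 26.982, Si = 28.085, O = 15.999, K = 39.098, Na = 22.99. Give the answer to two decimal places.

4.68 wt%

Formula mass = 0.68*22.99 + 0.32*39.098 + 1*26.982 + 3*28.085 + 8*15.999 = 267.374 g/mol, of which 12.511 g is K.
So K makes up 12.511/267.374 = 0.0468 of the mass, i.e. 4.68%.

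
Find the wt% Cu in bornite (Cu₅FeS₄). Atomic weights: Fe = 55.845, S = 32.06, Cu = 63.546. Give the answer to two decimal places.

63.32 mass %

Formula mass = 5*63.546 + 1*55.845 + 4*32.06 = 501.815 g/mol, of which 317.730 g is Cu.
So Cu makes up 317.730/501.815 = 0.6332 of the mass, i.e. 63.32%.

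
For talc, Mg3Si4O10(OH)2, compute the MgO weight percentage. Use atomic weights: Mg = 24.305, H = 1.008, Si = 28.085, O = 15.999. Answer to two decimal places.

M(Mg3Si4O10(OH)2) = 379.259 g/mol; M(MgO) = 40.304 g/mol.
Moles MgO per formula unit = 3 Mg ÷ 1 = 3.0000.
MgO fraction = (3.0000 × 40.304) / 379.259 = 120.912/379.259 = 0.3188.

31.88 wt%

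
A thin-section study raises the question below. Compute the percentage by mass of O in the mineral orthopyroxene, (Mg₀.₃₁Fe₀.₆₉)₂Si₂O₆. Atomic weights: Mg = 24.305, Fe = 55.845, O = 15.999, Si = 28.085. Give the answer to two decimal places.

Molar mass of (Mg₀.₃₁Fe₀.₆₉)₂Si₂O₆: 0.62·24.305 + 1.38·55.845 + 2·28.085 + 6·15.999 = 244.299 g/mol.
Mass of O per formula unit: 6 × 15.999 = 95.994 g.
Weight fraction O = 95.994 / 244.299 = 0.3929.

39.29 wt%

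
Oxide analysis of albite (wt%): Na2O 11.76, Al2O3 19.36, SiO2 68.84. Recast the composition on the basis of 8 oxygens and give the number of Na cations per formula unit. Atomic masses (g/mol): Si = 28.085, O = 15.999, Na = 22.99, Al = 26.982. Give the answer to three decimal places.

0.995 Na apfu

Na2O (M=61.979): mol = 0.18974; Na = 0.37948, O = 0.18974.
Al2O3 (M=101.961): mol = 0.18988; Al = 0.37976, O = 0.56964.
SiO2 (M=60.083): mol = 1.14575; Si = 1.14575, O = 2.29150.
ΣO = 3.05088; factor = 8/ΣO = 2.62219.
Na apfu = 0.37948 × 2.62219 = 0.995.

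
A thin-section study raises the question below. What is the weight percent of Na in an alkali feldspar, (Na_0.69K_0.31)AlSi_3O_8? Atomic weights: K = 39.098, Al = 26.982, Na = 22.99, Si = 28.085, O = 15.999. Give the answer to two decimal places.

M((Na_0.69K_0.31)AlSi_3O_8) = 267.212 g/mol.
Na contributes 0.69 × 22.99 = 15.863 g per mole.
15.863/267.212 = 0.0594 → 5.94%.

5.94 wt%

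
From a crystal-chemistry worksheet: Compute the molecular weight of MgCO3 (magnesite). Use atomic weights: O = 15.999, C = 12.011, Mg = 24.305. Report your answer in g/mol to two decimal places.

84.31 g/mol

Mg: 1 × 24.305 = 24.3050
C: 1 × 12.011 = 12.0110
O: 3 × 15.999 = 47.9970
Summing the contributions gives the formula mass.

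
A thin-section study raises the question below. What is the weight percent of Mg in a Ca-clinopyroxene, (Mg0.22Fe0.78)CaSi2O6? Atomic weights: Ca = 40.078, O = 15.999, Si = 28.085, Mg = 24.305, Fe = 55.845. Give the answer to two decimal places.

Molar mass of (Mg0.22Fe0.78)CaSi2O6: 0.22*24.305 + 0.78*55.845 + 1*40.078 + 2*28.085 + 6*15.999 = 241.148 g/mol.
Mass of Mg per formula unit: 0.22 × 24.305 = 5.347 g.
Weight fraction Mg = 5.347 / 241.148 = 0.0222.

2.22 weight percent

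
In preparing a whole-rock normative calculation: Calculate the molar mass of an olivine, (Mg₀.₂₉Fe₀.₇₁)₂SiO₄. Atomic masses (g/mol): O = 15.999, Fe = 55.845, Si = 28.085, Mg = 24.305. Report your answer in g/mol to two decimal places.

The formula mass is the sum 0.58×24.305 + 1.42×55.845 + 1×28.085 + 4×15.999.

185.48 g/mol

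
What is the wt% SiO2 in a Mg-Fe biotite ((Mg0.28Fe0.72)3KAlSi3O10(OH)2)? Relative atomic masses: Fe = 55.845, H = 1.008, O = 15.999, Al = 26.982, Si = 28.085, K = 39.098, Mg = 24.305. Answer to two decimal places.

37.14 wt%

M((Mg0.28Fe0.72)3KAlSi3O10(OH)2) = 485.380 g/mol; M(SiO2) = 60.083 g/mol.
Moles SiO2 per formula unit = 3 Si ÷ 1 = 3.0000.
SiO2 fraction = (3.0000 × 60.083) / 485.380 = 180.249/485.380 = 0.3714.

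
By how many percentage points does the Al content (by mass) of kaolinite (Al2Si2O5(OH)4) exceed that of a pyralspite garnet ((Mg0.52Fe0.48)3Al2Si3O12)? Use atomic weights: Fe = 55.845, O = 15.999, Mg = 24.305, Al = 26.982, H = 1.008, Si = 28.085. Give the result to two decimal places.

First mineral: 53.964 g Al in 258.157 g formula = 20.90 wt% Al.
Second mineral: 53.964 g Al in 448.540 g formula = 12.03 wt% Al.
20.90% − 12.03% gives a difference of 8.87 percentage points.

8.87 percentage points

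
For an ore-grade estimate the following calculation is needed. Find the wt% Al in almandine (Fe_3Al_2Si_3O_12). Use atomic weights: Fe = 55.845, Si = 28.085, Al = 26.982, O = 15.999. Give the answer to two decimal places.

10.84 weight percent

M(Fe_3Al_2Si_3O_12) = 497.742 g/mol.
Al contributes 2 × 26.982 = 53.964 g per mole.
53.964/497.742 = 0.1084 → 10.84%.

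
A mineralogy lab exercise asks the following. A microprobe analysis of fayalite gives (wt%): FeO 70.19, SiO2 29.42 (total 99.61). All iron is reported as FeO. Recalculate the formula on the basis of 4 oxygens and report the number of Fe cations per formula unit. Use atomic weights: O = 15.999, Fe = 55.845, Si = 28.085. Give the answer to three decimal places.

1.998 Fe apfu

FeO (M=71.844): mol = 0.97698; Fe = 0.97698, O = 0.97698.
SiO2 (M=60.083): mol = 0.48966; Si = 0.48966, O = 0.97932.
ΣO = 1.95630; factor = 4/ΣO = 2.04468.
Fe apfu = 0.97698 × 2.04468 = 1.998.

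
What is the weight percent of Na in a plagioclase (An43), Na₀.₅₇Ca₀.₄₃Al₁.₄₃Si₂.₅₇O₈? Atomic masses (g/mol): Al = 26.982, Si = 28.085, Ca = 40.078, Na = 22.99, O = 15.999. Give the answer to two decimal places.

Molar mass of Na₀.₅₇Ca₀.₄₃Al₁.₄₃Si₂.₅₇O₈: 0.57·22.99 + 0.43·40.078 + 1.43·26.982 + 2.57·28.085 + 8·15.999 = 269.093 g/mol.
Mass of Na per formula unit: 0.57 × 22.99 = 13.104 g.
Weight fraction Na = 13.104 / 269.093 = 0.0487.

4.87 mass %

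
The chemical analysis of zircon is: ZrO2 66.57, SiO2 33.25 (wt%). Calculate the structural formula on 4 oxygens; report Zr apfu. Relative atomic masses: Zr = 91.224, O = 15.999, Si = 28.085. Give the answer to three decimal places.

ZrO2: 66.57/123.222 = 0.54024 mol → 0.54024 mol Zr, 1.08048 mol O.
SiO2: 33.25/60.083 = 0.55340 mol → 0.55340 mol Si, 1.10680 mol O.
Total oxygen = 2.18728 mol. Normalization factor = 4/2.18728 = 1.82876.
Zr per 4 O = 0.54024 × 1.82876 = 0.988.

0.988 Zr apfu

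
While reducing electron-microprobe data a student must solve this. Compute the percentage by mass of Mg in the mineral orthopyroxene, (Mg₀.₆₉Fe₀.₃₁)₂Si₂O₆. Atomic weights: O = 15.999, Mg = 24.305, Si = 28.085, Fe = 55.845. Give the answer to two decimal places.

15.22 wt%

Molar mass of (Mg₀.₆₉Fe₀.₃₁)₂Si₂O₆: 1.38×24.305 + 0.62×55.845 + 2×28.085 + 6×15.999 = 220.329 g/mol.
Mass of Mg per formula unit: 1.38 × 24.305 = 33.541 g.
Weight fraction Mg = 33.541 / 220.329 = 0.1522.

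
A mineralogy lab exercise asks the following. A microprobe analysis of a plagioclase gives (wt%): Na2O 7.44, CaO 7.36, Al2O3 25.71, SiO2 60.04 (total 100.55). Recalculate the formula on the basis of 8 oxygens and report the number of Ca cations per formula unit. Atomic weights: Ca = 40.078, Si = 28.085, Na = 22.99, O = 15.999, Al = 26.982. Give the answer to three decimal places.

0.349 Ca apfu

Na2O (M=61.979): mol = 0.12004; Na = 0.24008, O = 0.12004.
CaO (M=56.077): mol = 0.13125; Ca = 0.13125, O = 0.13125.
Al2O3 (M=101.961): mol = 0.25216; Al = 0.50432, O = 0.75648.
SiO2 (M=60.083): mol = 0.99928; Si = 0.99928, O = 1.99856.
ΣO = 3.00633; factor = 8/ΣO = 2.66105.
Ca apfu = 0.13125 × 2.66105 = 0.349.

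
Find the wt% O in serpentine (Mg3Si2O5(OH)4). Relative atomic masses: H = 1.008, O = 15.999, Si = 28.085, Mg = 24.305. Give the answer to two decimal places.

Molar mass of Mg3Si2O5(OH)4: 3*24.305 + 2*28.085 + 9*15.999 + 4*1.008 = 277.108 g/mol.
Mass of O per formula unit: 9 × 15.999 = 143.991 g.
Weight fraction O = 143.991 / 277.108 = 0.5196.

51.96 mass %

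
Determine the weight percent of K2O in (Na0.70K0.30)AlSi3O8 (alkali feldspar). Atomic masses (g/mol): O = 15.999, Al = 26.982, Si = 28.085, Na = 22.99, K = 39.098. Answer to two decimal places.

5.29 wt%

M((Na0.70K0.30)AlSi3O8) = 267.051 g/mol; M(K2O) = 94.195 g/mol.
Moles K2O per formula unit = 0.30 K ÷ 2 = 0.1500.
K2O fraction = (0.1500 × 94.195) / 267.051 = 14.129/267.051 = 0.0529.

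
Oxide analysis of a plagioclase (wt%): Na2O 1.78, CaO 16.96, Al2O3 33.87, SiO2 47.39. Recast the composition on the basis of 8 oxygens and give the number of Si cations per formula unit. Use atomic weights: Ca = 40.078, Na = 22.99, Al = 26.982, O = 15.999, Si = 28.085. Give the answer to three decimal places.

Na2O: 1.78/61.979 = 0.02872 mol → 0.05744 mol Na, 0.02872 mol O.
CaO: 16.96/56.077 = 0.30244 mol → 0.30244 mol Ca, 0.30244 mol O.
Al2O3: 33.87/101.961 = 0.33219 mol → 0.66438 mol Al, 0.99657 mol O.
SiO2: 47.39/60.083 = 0.78874 mol → 0.78874 mol Si, 1.57748 mol O.
Total oxygen = 2.90521 mol. Normalization factor = 8/2.90521 = 2.75367.
Si per 8 O = 0.78874 × 2.75367 = 2.172.

2.172 Si apfu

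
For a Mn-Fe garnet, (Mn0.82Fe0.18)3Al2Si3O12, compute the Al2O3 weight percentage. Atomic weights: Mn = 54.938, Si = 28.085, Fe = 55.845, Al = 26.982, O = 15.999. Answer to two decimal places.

20.58 wt%

Molar mass of (Mn0.82Fe0.18)3Al2Si3O12 = 2.46×54.938 + 0.54×55.845 + 2×26.982 + 3×28.085 + 12×15.999 = 495.511 g/mol.
Each formula unit contains 2 Al, equivalent to 2/2 = 1.0000 mol Al2O3.
M(Al2O3) = 2×26.982 + 3×15.999 = 101.961 g/mol.
Mass of Al2O3 per formula unit = 1.0000 × 101.961 = 101.961 g.
Al2O3 wt% = 101.961 / 495.511 × 100 = 20.58%.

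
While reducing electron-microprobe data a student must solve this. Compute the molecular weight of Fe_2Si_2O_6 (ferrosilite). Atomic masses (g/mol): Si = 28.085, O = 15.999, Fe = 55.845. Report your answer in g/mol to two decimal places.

M = 2*55.845 + 2*28.085 + 6*15.999

263.85 g/mol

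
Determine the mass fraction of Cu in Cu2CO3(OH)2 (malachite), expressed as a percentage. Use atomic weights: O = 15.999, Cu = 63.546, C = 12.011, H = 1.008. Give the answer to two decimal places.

M(Cu2CO3(OH)2) = 221.114 g/mol.
Cu contributes 2 × 63.546 = 127.092 g per mole.
127.092/221.114 = 0.5748 → 57.48%.

57.48 weight percent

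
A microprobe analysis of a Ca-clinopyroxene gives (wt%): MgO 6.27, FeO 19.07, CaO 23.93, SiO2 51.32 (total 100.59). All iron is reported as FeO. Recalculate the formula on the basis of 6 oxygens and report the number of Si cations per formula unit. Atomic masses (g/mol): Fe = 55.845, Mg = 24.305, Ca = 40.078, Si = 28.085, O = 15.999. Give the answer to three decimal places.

6.27 wt% MgO ÷ 40.304 g/mol = 0.15557 mol, giving 0.15557 Mg and 0.15557 O.
19.07 wt% FeO ÷ 71.844 g/mol = 0.26544 mol, giving 0.26544 Fe and 0.26544 O.
23.93 wt% CaO ÷ 56.077 g/mol = 0.42673 mol, giving 0.42673 Ca and 0.42673 O.
51.32 wt% SiO2 ÷ 60.083 g/mol = 0.85415 mol, giving 0.85415 Si and 1.70830 O.
Oxygen sums to 2.55604; scaling by 6/2.55604 = 2.34738 puts the formula on 6 O.
Si: 0.85415 × 2.34738 = 2.005 atoms per formula unit.

2.005 Si apfu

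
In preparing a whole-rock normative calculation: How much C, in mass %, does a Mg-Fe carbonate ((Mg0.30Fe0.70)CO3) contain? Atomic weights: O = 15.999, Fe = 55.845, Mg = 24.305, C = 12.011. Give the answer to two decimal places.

11.29 mass %

Formula mass = 0.30*24.305 + 0.70*55.845 + 1*12.011 + 3*15.999 = 106.391 g/mol, of which 12.011 g is C.
So C makes up 12.011/106.391 = 0.1129 of the mass, i.e. 11.29%.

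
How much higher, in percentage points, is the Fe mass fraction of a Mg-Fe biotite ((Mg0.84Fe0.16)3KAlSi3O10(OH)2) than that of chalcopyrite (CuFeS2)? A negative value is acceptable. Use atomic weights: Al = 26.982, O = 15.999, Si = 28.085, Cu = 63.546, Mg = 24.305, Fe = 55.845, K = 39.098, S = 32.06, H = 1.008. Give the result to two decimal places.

-24.23 percentage points

M((Mg0.84Fe0.16)3KAlSi3O10(OH)2) = 432.393 g/mol, so wt% Fe = 26.806/432.393 × 100 = 6.20%.
M(CuFeS2) = 183.511 g/mol, so wt% Fe = 55.845/183.511 × 100 = 30.43%.
6.20 − 30.43 = -24.23 pp.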